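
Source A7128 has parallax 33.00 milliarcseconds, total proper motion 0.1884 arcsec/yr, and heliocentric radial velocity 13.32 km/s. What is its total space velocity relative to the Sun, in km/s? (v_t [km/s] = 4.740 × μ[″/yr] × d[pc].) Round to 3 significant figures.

d = 1/p = 1/0.03300″ = 30.303 pc.
v_t = 4.740 μ d = 4.740 × 0.1884 × 30.303 = 27.061 km/s.
v = √(v_r² + v_t²) = √(13.32² + 27.061²) = √909.72 = 30.162 km/s.

30.2 km/s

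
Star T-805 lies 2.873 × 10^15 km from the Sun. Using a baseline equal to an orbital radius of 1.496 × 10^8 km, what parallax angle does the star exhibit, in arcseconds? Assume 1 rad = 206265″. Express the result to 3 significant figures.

0.0107 arcsec

θ ≈ B/d = (1.496 × 10^8) / (2.873 × 10^15) = 5.2071 × 10^-8 rad.
In arcseconds: 5.2071 × 10^-8 × 206265 = 0.01074″.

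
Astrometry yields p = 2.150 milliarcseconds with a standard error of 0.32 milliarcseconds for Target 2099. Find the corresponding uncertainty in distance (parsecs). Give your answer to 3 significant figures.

69.2 pc

d = 1/p, so σ_d = σ_p / p².
σ_d = 0.000320 / (0.002150)² = 0.000320 / 0.0000046225 = 69.227 pc.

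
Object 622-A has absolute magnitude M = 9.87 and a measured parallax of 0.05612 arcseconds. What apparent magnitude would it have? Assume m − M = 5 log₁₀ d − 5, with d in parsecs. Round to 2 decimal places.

m = 11.12

d = 1/p = 1/0.05612″ = 17.819 pc.
m − M = 5 log₁₀ d − 5 = 5 log₁₀(17.819) − 5 = 6.2544 − 5 = 1.2544.
m = M + (m − M) = 9.87 + 1.2544 = 11.12.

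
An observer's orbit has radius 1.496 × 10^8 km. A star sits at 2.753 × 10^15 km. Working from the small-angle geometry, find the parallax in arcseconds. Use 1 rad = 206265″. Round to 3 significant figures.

0.0112 arcsec

θ ≈ B/d = (1.496 × 10^8) / (2.753 × 10^15) = 5.4341 × 10^-8 rad.
In arcseconds: 5.4341 × 10^-8 × 206265 = 0.011209″.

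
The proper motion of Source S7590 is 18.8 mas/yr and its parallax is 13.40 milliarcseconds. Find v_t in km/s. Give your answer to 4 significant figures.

6.650 km/s

d = 1/p = 1/0.01340″ = 74.627 pc.
μ = 18.8 mas/yr = 0.0188 ″/yr.
v_t = 4.74 × μ × d = 4.74 × 0.0188 × 74.627 = 6.6502 km/s.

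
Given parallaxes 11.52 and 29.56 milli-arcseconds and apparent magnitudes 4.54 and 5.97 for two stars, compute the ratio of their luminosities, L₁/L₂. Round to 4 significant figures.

L₁/L₂ = 24.58

d₁ = 1/p₁ = 1/0.01152″ = 86.806 pc; d₂ = 1/p₂ = 1/0.02956″ = 33.829 pc.
M₁ = m₁ − 5 log₁₀ d₁ + 5 = 4.54 − 9.6927 + 5 = -0.1527.
M₂ = 5.97 − 7.6464 + 5 = 3.3236.
L₁/L₂ = 10^(0.4(M₂ − M₁)) = 10^(0.4 × 3.4763) = 10^1.39052 = 24.576.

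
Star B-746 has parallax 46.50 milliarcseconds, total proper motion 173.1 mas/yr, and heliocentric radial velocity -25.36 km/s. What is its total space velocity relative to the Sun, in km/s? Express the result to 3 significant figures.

30.9 km/s

d = 1/p = 1/0.04650″ = 21.505 pc.
μ = 173.1 mas/yr = 0.1731 ″/yr.
v_t = 4.740 μ d = 4.740 × 0.1731 × 21.505 = 17.645 km/s.
v = √(v_r² + v_t²) = √((-25.36)² + 17.645²) = √954.476 = 30.895 km/s.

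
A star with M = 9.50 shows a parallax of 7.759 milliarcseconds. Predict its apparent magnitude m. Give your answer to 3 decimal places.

d = 1/p = 1/0.007759″ = 128.88 pc.
m − M = 5 log₁₀ d − 5 = 5 log₁₀(128.88) − 5 = 10.5509 − 5 = 5.5509.
m = M + (m − M) = 9.50 + 5.5509 = 15.051.

m = 15.051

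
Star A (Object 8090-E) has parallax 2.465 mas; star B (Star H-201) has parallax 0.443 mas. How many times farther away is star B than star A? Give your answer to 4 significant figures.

Since d = 1/p, d_B/d_A = p_A/p_B.
= 2.465 / 0.443 = 5.5643.

5.564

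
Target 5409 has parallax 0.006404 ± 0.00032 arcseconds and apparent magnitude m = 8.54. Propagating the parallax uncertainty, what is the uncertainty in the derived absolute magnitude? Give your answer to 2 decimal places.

M = m − 5 log₁₀ d + 5 = m + 5 log₁₀ p + 5, so ∂M/∂p = 5/(p ln 10).
σ_M = (5/ln 10) · (σ_p/p) = 2.1715 × 0.00032/0.006404 = 2.1715 × 0.049969 = 0.10851.

σ_M = 0.11 mag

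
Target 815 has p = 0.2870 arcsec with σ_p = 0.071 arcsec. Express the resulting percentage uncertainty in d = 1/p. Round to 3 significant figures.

For d = 1/p, |σ_d/d| = |σ_p/p|.
σ_p/p = 0.071 / 0.2870 = 0.24739 = 24.739%.

24.7%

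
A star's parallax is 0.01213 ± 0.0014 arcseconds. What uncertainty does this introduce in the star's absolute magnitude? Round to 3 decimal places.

σ_M = 0.251 mag

M = m − 5 log₁₀ d + 5 = m + 5 log₁₀ p + 5, so ∂M/∂p = 5/(p ln 10).
σ_M = (5/ln 10) · (σ_p/p) = 2.1715 × 0.0014/0.01213 = 2.1715 × 0.11542 = 0.25063.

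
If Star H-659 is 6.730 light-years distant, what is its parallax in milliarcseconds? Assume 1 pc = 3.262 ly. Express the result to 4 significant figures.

484.7 mas

d = 6.730 ly ÷ 3.262 = 2.0632 pc.
p = 1/d = 1/2.0632 = 0.48468 arcsec.
= 0.48468 × 1000 = 484.68 mas.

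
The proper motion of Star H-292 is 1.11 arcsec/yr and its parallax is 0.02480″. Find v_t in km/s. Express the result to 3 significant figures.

212 km/s

d = 1/p = 1/0.02480″ = 40.323 pc.
v_t = 4.74 × μ × d = 4.74 × 1.11 × 40.323 = 212.16 km/s.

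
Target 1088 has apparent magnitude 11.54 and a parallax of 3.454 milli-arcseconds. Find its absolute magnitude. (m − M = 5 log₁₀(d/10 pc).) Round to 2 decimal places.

M = 4.23

d = 1/p = 1/0.003454″ = 289.52 pc.
m − M = 5 log₁₀(289.52) − 5 = 12.3084 − 5 = 7.3084.
M = m − (m − M) = 11.54 − 7.3084 = 4.23.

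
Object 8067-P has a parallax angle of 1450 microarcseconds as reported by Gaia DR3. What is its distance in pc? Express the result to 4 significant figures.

p = 1450 microarcseconds = 0.001450 arcsec.
d = 1/p = 1/0.001450 = 689.66 pc.

689.7 pc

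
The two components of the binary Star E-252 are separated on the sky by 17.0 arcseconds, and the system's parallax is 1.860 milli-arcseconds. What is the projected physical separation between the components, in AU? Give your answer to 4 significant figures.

d = 1/p = 1/0.001860″ = 537.63 pc.
At distance d (pc), an angle of θ arcsec spans θ·d AU: s = 17.0 × 537.63 = 9139.7 AU.

9140 AU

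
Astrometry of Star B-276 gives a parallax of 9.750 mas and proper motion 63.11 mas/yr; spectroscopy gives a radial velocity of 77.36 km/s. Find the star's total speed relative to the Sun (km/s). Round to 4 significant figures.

d = 1/p = 1/0.009750″ = 102.56 pc.
μ = 63.11 mas/yr = 0.06311 ″/yr.
v_t = 4.740 μ d = 4.740 × 0.06311 × 102.56 = 30.68 km/s.
v = √(v_r² + v_t²) = √(77.36² + 30.68²) = √6925.83 = 83.222 km/s.

83.22 km/s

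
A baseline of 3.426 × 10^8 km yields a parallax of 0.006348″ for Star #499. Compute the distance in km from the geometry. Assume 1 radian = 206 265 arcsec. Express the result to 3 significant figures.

1.11 × 10^16 km

θ = 0.006348″ = 0.006348/206265 = 3.0776 × 10^-8 rad.
d = B/θ = (3.426 × 10^8) / (3.0776 × 10^-8) = 1.1132 × 10^16 km.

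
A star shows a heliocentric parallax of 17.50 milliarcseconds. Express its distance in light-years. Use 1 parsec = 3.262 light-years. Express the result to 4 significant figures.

186.4 light years

p = 17.50 milliarcseconds = 0.01750 arcsec.
d = 1/p = 1/0.01750 = 57.143 pc.
In light-years: 57.143 × 3.262 = 186.4 ly.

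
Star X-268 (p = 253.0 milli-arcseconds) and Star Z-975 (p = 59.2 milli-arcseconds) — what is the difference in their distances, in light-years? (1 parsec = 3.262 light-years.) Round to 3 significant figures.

d_A = 1/0.2530″ = 3.9526 pc; d_B = 1/0.05920″ = 16.892 pc.
|d_B − d_A| = |16.892 − 3.9526| = 12.939 pc = 12.939 × 3.262 ly = 42.207 ly.

42.2 ly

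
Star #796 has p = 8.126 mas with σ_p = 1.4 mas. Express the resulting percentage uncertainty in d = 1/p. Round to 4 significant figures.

For d = 1/p, |σ_d/d| = |σ_p/p|.
σ_p/p = 1.4 / 8.126 = 0.17229 = 17.229%.

17.23%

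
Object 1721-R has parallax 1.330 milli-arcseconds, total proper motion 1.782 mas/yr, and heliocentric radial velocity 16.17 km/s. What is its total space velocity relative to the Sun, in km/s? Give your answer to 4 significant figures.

d = 1/p = 1/0.001330″ = 751.88 pc.
μ = 1.782 mas/yr = 0.001782 ″/yr.
v_t = 4.740 μ d = 4.740 × 0.001782 × 751.88 = 6.3509 km/s.
v = √(v_r² + v_t²) = √(16.17² + 6.3509²) = √301.803 = 17.372 km/s.

17.37 km/s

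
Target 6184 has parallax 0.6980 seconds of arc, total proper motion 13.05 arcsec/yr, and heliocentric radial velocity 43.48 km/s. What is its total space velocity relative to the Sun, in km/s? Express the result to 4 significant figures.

d = 1/p = 1/0.6980″ = 1.4327 pc.
v_t = 4.740 μ d = 4.740 × 13.05 × 1.4327 = 88.623 km/s.
v = √(v_r² + v_t²) = √(43.48² + 88.623²) = √9744.55 = 98.714 km/s.

98.71 km/s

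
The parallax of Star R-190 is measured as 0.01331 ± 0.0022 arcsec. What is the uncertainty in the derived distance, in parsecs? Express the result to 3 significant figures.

d = 1/p, so σ_d = σ_p / p².
σ_d = 0.00220 / (0.01331)² = 0.00220 / 0.00017716 = 12.418 pc.

12.4 pc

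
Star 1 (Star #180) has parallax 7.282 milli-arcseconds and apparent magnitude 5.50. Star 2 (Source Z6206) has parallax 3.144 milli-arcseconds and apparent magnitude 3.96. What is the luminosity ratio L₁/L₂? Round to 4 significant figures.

d₁ = 1/p₁ = 1/0.007282″ = 137.32 pc; d₂ = 1/p₂ = 1/0.003144″ = 318.07 pc.
M₁ = m₁ − 5 log₁₀ d₁ + 5 = 5.50 − 10.6887 + 5 = -0.1887.
M₂ = 3.96 − 12.5126 + 5 = -3.5526.
L₁/L₂ = 10^(0.4(M₂ − M₁)) = 10^(0.4 × (-3.3639)) = 10^(-1.34556) = 0.045127.

L₁/L₂ = 0.04513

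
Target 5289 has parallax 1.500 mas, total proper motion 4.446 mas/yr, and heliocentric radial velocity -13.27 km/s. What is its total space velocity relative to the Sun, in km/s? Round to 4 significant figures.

d = 1/p = 1/0.001500″ = 666.67 pc.
μ = 4.446 mas/yr = 0.004446 ″/yr.
v_t = 4.740 μ d = 4.740 × 0.004446 × 666.67 = 14.049 km/s.
v = √(v_r² + v_t²) = √((-13.27)² + 14.049²) = √373.467 = 19.325 km/s.

19.33 km/s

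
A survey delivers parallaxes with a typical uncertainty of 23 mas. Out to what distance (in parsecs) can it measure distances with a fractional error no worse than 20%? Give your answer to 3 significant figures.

σ_d/d = σ_p/p, so the condition is σ_p/p ≤ 0.20, i.e. p ≥ σ_p/0.20.
p_min = 23/0.20 = 115 mas = 0.115 arcsec.
d_max = 1/p_min = 1/0.115 = 8.6957 pc.

8.70 pc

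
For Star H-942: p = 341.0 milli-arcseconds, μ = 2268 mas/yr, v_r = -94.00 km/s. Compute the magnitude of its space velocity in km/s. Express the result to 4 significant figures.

d = 1/p = 1/0.3410″ = 2.9326 pc.
μ = 2268 mas/yr = 2.268 ″/yr.
v_t = 4.740 μ d = 4.740 × 2.268 × 2.9326 = 31.526 km/s.
v = √(v_r² + v_t²) = √((-94.00)² + 31.526²) = √9829.89 = 99.146 km/s.

99.15 km/s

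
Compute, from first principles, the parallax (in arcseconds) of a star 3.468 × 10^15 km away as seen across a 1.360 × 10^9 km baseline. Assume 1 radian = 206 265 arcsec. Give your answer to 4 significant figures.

0.08089 arcsec

θ ≈ B/d = (1.360 × 10^9) / (3.468 × 10^15) = 3.9216 × 10^-7 rad.
In arcseconds: 3.9216 × 10^-7 × 206265 = 0.080889″.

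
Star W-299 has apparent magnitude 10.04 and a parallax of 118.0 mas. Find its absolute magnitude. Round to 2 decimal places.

M = 10.40

d = 1/p = 1/0.1180″ = 8.4746 pc.
m − M = 5 log₁₀(8.4746) − 5 = 4.6406 − 5 = -0.3594.
M = m − (m − M) = 10.04 − (-0.3594) = 10.40.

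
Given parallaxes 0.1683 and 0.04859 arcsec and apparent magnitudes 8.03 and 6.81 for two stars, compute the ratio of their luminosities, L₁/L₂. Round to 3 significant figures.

d₁ = 1/p₁ = 1/0.1683″ = 5.9418 pc; d₂ = 1/p₂ = 1/0.04859″ = 20.58 pc.
M₁ = m₁ − 5 log₁₀ d₁ + 5 = 8.03 − 3.8696 + 5 = 9.1604.
M₂ = 6.81 − 6.5672 + 5 = 5.2428.
L₁/L₂ = 10^(0.4(M₂ − M₁)) = 10^(0.4 × (-3.9176)) = 10^(-1.56704) = 0.027099.

L₁/L₂ = 0.0271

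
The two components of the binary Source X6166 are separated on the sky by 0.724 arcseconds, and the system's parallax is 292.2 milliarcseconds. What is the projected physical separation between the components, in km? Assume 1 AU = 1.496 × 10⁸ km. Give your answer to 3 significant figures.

3.71 × 10^8 km

d = 1/p = 1/0.2922″ = 3.4223 pc.
At distance d (pc), an angle of θ arcsec spans θ·d AU: s = 0.724 × 3.4223 = 2.4777 AU.
= 2.4777 × 1.496 × 10⁸ km = 3.7066 × 10^8 km.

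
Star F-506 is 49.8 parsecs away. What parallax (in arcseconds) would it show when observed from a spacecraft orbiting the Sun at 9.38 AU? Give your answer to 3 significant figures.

p (arcsec) = B (AU) / d (pc).
p = 9.38 / 49.8 = 0.18835 arcsec.

0.188 arcsec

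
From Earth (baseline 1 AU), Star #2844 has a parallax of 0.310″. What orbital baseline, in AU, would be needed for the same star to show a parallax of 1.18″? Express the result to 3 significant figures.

Parallax scales linearly with baseline: p ∝ B, so B = p_target / p_Earth × 1 AU.
B = 1.18 / 0.310 = 3.8065 AU.

3.81 AU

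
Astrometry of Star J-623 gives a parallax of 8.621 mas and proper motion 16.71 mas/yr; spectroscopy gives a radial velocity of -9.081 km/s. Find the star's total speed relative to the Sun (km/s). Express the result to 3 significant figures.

12.9 km/s

d = 1/p = 1/0.008621″ = 116 pc.
μ = 16.71 mas/yr = 0.01671 ″/yr.
v_t = 4.740 μ d = 4.740 × 0.01671 × 116 = 9.1878 km/s.
v = √(v_r² + v_t²) = √((-9.081)² + 9.1878²) = √166.88 = 12.918 km/s.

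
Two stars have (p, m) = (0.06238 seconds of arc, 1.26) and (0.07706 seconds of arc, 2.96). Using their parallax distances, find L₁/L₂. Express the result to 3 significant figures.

L₁/L₂ = 7.30

d₁ = 1/p₁ = 1/0.06238″ = 16.031 pc; d₂ = 1/p₂ = 1/0.07706″ = 12.977 pc.
M₁ = m₁ − 5 log₁₀ d₁ + 5 = 1.26 − 6.0248 + 5 = 0.2352.
M₂ = 2.96 − 5.5659 + 5 = 2.3941.
L₁/L₂ = 10^(0.4(M₂ − M₁)) = 10^(0.4 × 2.1589) = 10^0.86356 = 7.304.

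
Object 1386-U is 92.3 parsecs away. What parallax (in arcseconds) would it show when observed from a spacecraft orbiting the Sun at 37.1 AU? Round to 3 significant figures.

p (arcsec) = B (AU) / d (pc).
p = 37.1 / 92.3 = 0.40195 arcsec.

0.402 arcsec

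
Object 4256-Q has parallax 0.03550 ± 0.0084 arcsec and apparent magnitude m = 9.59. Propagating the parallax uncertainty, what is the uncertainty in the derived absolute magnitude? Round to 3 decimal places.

M = m − 5 log₁₀ d + 5 = m + 5 log₁₀ p + 5, so ∂M/∂p = 5/(p ln 10).
σ_M = (5/ln 10) · (σ_p/p) = 2.1715 × 0.0084/0.03550 = 2.1715 × 0.23662 = 0.51382.

σ_M = 0.514 mag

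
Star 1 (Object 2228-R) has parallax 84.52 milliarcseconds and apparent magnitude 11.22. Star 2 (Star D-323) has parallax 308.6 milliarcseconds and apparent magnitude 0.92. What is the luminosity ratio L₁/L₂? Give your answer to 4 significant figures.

d₁ = 1/p₁ = 1/0.08452″ = 11.832 pc; d₂ = 1/p₂ = 1/0.3086″ = 3.2404 pc.
M₁ = m₁ − 5 log₁₀ d₁ + 5 = 11.22 − 5.3653 + 5 = 10.8547.
M₂ = 0.92 − 2.5530 + 5 = 3.3670.
L₁/L₂ = 10^(0.4(M₂ − M₁)) = 10^(0.4 × (-7.4877)) = 10^(-2.99508) = 0.0010114.

L₁/L₂ = 0.001011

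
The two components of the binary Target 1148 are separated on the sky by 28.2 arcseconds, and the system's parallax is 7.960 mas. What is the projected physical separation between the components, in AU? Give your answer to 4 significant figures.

d = 1/p = 1/0.007960″ = 125.63 pc.
At distance d (pc), an angle of θ arcsec spans θ·d AU: s = 28.2 × 125.63 = 3542.8 AU.

3543 AU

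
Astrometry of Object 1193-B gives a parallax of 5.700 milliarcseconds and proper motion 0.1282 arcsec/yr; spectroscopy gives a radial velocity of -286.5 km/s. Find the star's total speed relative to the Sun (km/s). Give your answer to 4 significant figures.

305.7 km/s

d = 1/p = 1/0.005700″ = 175.44 pc.
v_t = 4.740 μ d = 4.740 × 0.1282 × 175.44 = 106.61 km/s.
v = √(v_r² + v_t²) = √((-286.5)² + 106.61²) = √93447.9 = 305.69 km/s.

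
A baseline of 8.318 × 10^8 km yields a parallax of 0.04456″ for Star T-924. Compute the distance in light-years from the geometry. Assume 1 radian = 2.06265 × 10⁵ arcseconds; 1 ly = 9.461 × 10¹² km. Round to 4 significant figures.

θ = 0.04456″ = 0.04456/206265 = 2.1603 × 10^-7 rad.
d = B/θ = (8.318 × 10^8) / (2.1603 × 10^-7) = 3.8504 × 10^15 km = (3.8504 × 10^15) / (9.461 × 10^12) ly = 406.98 ly.

407.0 ly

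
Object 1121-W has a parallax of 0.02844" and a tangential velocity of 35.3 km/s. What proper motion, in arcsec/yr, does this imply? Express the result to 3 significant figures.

0.212 arcsec/yr

d = 1/p = 1/0.02844″ = 35.162 pc.
μ = v_t / (4.74 d) = 35.3 / (4.74 × 35.162) = 35.3 / 166.67 = 0.2118 ″/yr.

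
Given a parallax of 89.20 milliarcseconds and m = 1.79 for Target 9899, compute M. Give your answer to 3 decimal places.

d = 1/p = 1/0.08920″ = 11.211 pc.
m − M = 5 log₁₀(11.211) − 5 = 5.2482 − 5 = 0.2482.
M = m − (m − M) = 1.79 − 0.2482 = 1.542.

M = 1.542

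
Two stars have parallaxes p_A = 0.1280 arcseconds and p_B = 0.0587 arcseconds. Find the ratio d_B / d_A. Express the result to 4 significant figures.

2.181

Since d = 1/p, d_B/d_A = p_A/p_B.
= 0.1280 / 0.0587 = 2.1806.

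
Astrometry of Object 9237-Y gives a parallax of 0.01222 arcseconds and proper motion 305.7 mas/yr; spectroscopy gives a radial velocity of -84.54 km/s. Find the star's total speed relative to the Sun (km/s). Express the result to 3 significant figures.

146 km/s

d = 1/p = 1/0.01222″ = 81.833 pc.
μ = 305.7 mas/yr = 0.3057 ″/yr.
v_t = 4.740 μ d = 4.740 × 0.3057 × 81.833 = 118.58 km/s.
v = √(v_r² + v_t²) = √((-84.54)² + 118.58²) = √21208.2 = 145.63 km/s.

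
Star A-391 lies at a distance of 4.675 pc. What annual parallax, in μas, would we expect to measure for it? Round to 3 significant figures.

214000 μas

p = 1/d = 1/4.675 = 0.2139 arcsec.
= 0.2139 × 10⁶ = 2.1390 × 10^5 μas.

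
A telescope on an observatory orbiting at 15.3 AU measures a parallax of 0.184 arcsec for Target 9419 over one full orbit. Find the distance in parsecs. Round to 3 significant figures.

83.2 pc

With baseline B (in AU) and parallax p (in arcsec), d = B/p parsecs.
d = 15.3 / 0.184 = 83.152 pc.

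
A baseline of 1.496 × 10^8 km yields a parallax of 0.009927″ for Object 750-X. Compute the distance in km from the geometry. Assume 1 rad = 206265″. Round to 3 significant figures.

θ = 0.009927″ = 0.009927/206265 = 4.8127 × 10^-8 rad.
d = B/θ = (1.496 × 10^8) / (4.8127 × 10^-8) = 3.1084 × 10^15 km.

3.11 × 10^15 km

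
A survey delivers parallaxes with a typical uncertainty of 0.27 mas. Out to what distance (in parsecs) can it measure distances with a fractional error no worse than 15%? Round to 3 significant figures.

σ_d/d = σ_p/p, so the condition is σ_p/p ≤ 0.15, i.e. p ≥ σ_p/0.15.
p_min = 0.27/0.15 = 1.8 mas = 0.0018 arcsec.
d_max = 1/p_min = 1/0.0018 = 555.56 pc.

556 pc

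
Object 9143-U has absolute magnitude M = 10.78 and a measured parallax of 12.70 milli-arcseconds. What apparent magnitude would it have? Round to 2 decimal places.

d = 1/p = 1/0.01270″ = 78.74 pc.
m − M = 5 log₁₀ d − 5 = 5 log₁₀(78.74) − 5 = 9.4810 − 5 = 4.4810.
m = M + (m − M) = 10.78 + 4.4810 = 15.26.

m = 15.26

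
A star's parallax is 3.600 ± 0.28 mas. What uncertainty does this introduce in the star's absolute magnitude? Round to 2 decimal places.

σ_M = 0.17 mag

M = m − 5 log₁₀ d + 5 = m + 5 log₁₀ p + 5, so ∂M/∂p = 5/(p ln 10).
σ_M = (5/ln 10) · (σ_p/p) = 2.1715 × 0.28/3.600 = 2.1715 × 0.077778 = 0.16889.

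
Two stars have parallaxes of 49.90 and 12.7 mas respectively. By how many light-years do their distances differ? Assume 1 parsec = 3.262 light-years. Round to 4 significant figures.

191.5 ly

d_A = 1/0.04990″ = 20.04 pc; d_B = 1/0.01270″ = 78.74 pc.
|d_B − d_A| = |78.74 − 20.04| = 58.7 pc = 58.7 × 3.262 ly = 191.48 ly.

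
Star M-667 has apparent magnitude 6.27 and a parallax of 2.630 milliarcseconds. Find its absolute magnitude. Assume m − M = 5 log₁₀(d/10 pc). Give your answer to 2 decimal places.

d = 1/p = 1/0.002630″ = 380.23 pc.
m − M = 5 log₁₀(380.23) − 5 = 12.9002 − 5 = 7.9002.
M = m − (m − M) = 6.27 − 7.9002 = -1.63.

M = -1.63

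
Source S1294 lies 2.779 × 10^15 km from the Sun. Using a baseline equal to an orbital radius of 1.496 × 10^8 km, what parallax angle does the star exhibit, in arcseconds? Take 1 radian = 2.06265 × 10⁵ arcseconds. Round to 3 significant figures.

0.0111 arcsec

θ ≈ B/d = (1.496 × 10^8) / (2.779 × 10^15) = 5.3832 × 10^-8 rad.
In arcseconds: 5.3832 × 10^-8 × 206265 = 0.011104″.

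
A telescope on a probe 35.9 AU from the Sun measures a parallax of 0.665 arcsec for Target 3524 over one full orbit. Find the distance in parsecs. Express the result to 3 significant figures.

With baseline B (in AU) and parallax p (in arcsec), d = B/p parsecs.
d = 35.9 / 0.665 = 53.985 pc.

54.0 pc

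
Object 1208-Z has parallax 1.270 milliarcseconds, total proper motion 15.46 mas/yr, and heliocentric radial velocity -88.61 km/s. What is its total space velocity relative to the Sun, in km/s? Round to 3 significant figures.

106 km/s

d = 1/p = 1/0.001270″ = 787.4 pc.
μ = 15.46 mas/yr = 0.01546 ″/yr.
v_t = 4.740 μ d = 4.740 × 0.01546 × 787.4 = 57.701 km/s.
v = √(v_r² + v_t²) = √((-88.61)² + 57.701²) = √11181.1 = 105.74 km/s.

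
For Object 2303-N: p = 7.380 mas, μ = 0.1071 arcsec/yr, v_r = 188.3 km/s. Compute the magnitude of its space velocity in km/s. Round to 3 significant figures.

d = 1/p = 1/0.007380″ = 135.5 pc.
v_t = 4.740 μ d = 4.740 × 0.1071 × 135.5 = 68.787 km/s.
v = √(v_r² + v_t²) = √(188.3² + 68.787²) = √40188.5 = 200.47 km/s.

200 km/s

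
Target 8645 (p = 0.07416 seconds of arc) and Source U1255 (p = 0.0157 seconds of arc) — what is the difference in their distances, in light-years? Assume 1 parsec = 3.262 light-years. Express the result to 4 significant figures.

163.8 ly

d_A = 1/0.07416″ = 13.484 pc; d_B = 1/0.01570″ = 63.694 pc.
|d_B − d_A| = |63.694 − 13.484| = 50.21 pc = 50.21 × 3.262 ly = 163.79 ly.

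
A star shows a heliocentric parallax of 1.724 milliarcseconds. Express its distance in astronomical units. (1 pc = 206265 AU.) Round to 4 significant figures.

p = 1.724 milliarcseconds = 0.001724 arcsec.
d = 1/p = 1/0.001724 = 580.05 pc.
In AU: 580.05 × 206265 = 1.1964 × 10^8 AU.

1.196 × 10^8 AU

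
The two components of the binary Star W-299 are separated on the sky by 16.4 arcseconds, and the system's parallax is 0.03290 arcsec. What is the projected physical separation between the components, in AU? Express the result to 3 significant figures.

498 AU

d = 1/p = 1/0.03290″ = 30.395 pc.
At distance d (pc), an angle of θ arcsec spans θ·d AU: s = 16.4 × 30.395 = 498.48 AU.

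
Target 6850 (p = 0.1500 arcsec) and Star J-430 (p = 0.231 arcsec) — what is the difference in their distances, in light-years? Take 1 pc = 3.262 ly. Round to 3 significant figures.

7.63 ly

d_A = 1/0.1500″ = 6.6667 pc; d_B = 1/0.2310″ = 4.329 pc.
|d_B − d_A| = |4.329 − 6.6667| = 2.3377 pc = 2.3377 × 3.262 ly = 7.6256 ly.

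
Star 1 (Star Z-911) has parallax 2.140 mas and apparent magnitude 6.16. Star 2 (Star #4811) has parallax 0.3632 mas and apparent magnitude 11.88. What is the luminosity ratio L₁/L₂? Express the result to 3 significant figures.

L₁/L₂ = 5.59

d₁ = 1/p₁ = 1/0.002140″ = 467.29 pc; d₂ = 1/p₂ = 1/0.0003632″ = 2753.3 pc.
M₁ = m₁ − 5 log₁₀ d₁ + 5 = 6.16 − 13.3479 + 5 = -2.1879.
M₂ = 11.88 − 17.1993 + 5 = -0.3193.
L₁/L₂ = 10^(0.4(M₂ − M₁)) = 10^(0.4 × 1.8686) = 10^0.74744 = 5.5904.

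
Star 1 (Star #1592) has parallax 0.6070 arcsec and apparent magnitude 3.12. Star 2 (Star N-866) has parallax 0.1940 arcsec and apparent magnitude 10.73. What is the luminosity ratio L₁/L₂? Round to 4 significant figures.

d₁ = 1/p₁ = 1/0.6070″ = 1.6474 pc; d₂ = 1/p₂ = 1/0.1940″ = 5.1546 pc.
M₁ = m₁ − 5 log₁₀ d₁ + 5 = 3.12 − 1.0840 + 5 = 7.0360.
M₂ = 10.73 − 3.5610 + 5 = 12.1690.
L₁/L₂ = 10^(0.4(M₂ − M₁)) = 10^(0.4 × 5.1330) = 10^2.05320 = 113.03.

L₁/L₂ = 113.0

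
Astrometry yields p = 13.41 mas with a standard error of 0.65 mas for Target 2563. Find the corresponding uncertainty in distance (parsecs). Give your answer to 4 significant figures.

d = 1/p, so σ_d = σ_p / p².
σ_d = 0.000650 / (0.01341)² = 0.000650 / 0.00017983 = 3.6145 pc.

3.615 pc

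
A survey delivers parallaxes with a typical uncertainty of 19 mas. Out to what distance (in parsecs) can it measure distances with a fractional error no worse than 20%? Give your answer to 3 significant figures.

σ_d/d = σ_p/p, so the condition is σ_p/p ≤ 0.20, i.e. p ≥ σ_p/0.20.
p_min = 19/0.20 = 95 mas = 0.095 arcsec.
d_max = 1/p_min = 1/0.095 = 10.526 pc.

10.5 pc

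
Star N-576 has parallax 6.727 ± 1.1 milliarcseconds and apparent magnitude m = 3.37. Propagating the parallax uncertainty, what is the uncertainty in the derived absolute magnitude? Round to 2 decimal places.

σ_M = 0.36 mag

M = m − 5 log₁₀ d + 5 = m + 5 log₁₀ p + 5, so ∂M/∂p = 5/(p ln 10).
σ_M = (5/ln 10) · (σ_p/p) = 2.1715 × 1.1/6.727 = 2.1715 × 0.16352 = 0.35508.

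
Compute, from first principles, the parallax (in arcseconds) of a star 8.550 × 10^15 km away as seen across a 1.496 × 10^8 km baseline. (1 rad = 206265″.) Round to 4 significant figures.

θ ≈ B/d = (1.496 × 10^8) / (8.550 × 10^15) = 1.7497 × 10^-8 rad.
In arcseconds: 1.7497 × 10^-8 × 206265 = 0.003609″.

0.003609 arcsec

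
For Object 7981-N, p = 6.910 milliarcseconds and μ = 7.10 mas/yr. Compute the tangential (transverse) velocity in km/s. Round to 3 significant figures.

d = 1/p = 1/0.006910″ = 144.72 pc.
μ = 7.10 mas/yr = 0.00710 ″/yr.
v_t = 4.74 × μ × d = 4.74 × 0.00710 × 144.72 = 4.8704 km/s.

4.87 km/s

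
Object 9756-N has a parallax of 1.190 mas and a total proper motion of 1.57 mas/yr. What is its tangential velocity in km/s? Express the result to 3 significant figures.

6.25 km/s

d = 1/p = 1/0.001190″ = 840.34 pc.
μ = 1.57 mas/yr = 0.00157 ″/yr.
v_t = 4.74 × μ × d = 4.74 × 0.00157 × 840.34 = 6.2536 km/s.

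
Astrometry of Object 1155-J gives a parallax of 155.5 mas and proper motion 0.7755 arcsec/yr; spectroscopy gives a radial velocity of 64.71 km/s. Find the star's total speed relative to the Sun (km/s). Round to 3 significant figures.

68.9 km/s

d = 1/p = 1/0.1555″ = 6.4309 pc.
v_t = 4.740 μ d = 4.740 × 0.7755 × 6.4309 = 23.639 km/s.
v = √(v_r² + v_t²) = √(64.71² + 23.639²) = √4746.19 = 68.893 km/s.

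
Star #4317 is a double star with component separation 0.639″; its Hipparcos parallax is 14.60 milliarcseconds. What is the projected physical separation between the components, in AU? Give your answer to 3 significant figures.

d = 1/p = 1/0.01460″ = 68.493 pc.
At distance d (pc), an angle of θ arcsec spans θ·d AU: s = 0.639 × 68.493 = 43.767 AU.

43.8 AU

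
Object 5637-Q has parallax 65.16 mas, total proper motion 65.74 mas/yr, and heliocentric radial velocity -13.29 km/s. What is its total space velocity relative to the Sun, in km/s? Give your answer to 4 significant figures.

14.12 km/s

d = 1/p = 1/0.06516″ = 15.347 pc.
μ = 65.74 mas/yr = 0.06574 ″/yr.
v_t = 4.740 μ d = 4.740 × 0.06574 × 15.347 = 4.7822 km/s.
v = √(v_r² + v_t²) = √((-13.29)² + 4.7822²) = √199.494 = 14.124 km/s.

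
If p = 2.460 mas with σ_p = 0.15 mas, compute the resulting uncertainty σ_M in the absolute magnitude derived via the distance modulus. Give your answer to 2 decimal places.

σ_M = 0.13 mag

M = m − 5 log₁₀ d + 5 = m + 5 log₁₀ p + 5, so ∂M/∂p = 5/(p ln 10).
σ_M = (5/ln 10) · (σ_p/p) = 2.1715 × 0.15/2.460 = 2.1715 × 0.060976 = 0.13241.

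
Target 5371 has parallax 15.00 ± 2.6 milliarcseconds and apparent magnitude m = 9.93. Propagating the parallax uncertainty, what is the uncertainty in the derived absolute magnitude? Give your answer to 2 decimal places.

σ_M = 0.38 mag

M = m − 5 log₁₀ d + 5 = m + 5 log₁₀ p + 5, so ∂M/∂p = 5/(p ln 10).
σ_M = (5/ln 10) · (σ_p/p) = 2.1715 × 2.6/15.00 = 2.1715 × 0.17333 = 0.37639.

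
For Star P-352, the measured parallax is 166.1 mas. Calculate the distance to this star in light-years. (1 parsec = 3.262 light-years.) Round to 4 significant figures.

19.64 light years

p = 166.1 mas = 0.1661 arcsec.
d = 1/p = 1/0.1661 = 6.0205 pc.
In light-years: 6.0205 × 3.262 = 19.639 ly.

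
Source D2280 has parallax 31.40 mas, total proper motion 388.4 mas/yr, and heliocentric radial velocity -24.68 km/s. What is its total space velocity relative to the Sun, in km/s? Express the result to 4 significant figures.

63.61 km/s

d = 1/p = 1/0.03140″ = 31.847 pc.
μ = 388.4 mas/yr = 0.3884 ″/yr.
v_t = 4.740 μ d = 4.740 × 0.3884 × 31.847 = 58.631 km/s.
v = √(v_r² + v_t²) = √((-24.68)² + 58.631²) = √4046.7 = 63.614 km/s.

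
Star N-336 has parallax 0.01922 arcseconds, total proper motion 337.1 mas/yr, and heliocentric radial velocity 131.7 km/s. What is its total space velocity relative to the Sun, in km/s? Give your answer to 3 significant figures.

156 km/s

d = 1/p = 1/0.01922″ = 52.029 pc.
μ = 337.1 mas/yr = 0.3371 ″/yr.
v_t = 4.740 μ d = 4.740 × 0.3371 × 52.029 = 83.135 km/s.
v = √(v_r² + v_t²) = √(131.7² + 83.135²) = √24256.3 = 155.74 km/s.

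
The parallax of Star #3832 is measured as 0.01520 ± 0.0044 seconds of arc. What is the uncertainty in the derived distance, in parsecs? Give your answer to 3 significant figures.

d = 1/p, so σ_d = σ_p / p².
σ_d = 0.00440 / (0.01520)² = 0.00440 / 0.00023104 = 19.044 pc.

19.0 pc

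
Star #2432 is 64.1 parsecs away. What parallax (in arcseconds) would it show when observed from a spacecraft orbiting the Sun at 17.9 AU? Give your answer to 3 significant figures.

0.279 arcsec

p (arcsec) = B (AU) / d (pc).
p = 17.9 / 64.1 = 0.27925 arcsec.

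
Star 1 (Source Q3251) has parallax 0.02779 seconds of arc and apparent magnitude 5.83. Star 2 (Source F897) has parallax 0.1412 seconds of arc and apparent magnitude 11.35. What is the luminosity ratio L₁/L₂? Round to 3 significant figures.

d₁ = 1/p₁ = 1/0.02779″ = 35.984 pc; d₂ = 1/p₂ = 1/0.1412″ = 7.0822 pc.
M₁ = m₁ − 5 log₁₀ d₁ + 5 = 5.83 − 7.7805 + 5 = 3.0495.
M₂ = 11.35 − 4.2508 + 5 = 12.0992.
L₁/L₂ = 10^(0.4(M₂ − M₁)) = 10^(0.4 × 9.0497) = 10^3.61988 = 4167.5.

L₁/L₂ = 4170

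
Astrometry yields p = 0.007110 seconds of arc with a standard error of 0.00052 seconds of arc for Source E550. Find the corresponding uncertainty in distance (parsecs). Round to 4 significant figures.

d = 1/p, so σ_d = σ_p / p².
σ_d = 0.000520 / (0.007110)² = 0.000520 / 0.000050552 = 10.286 pc.

10.29 pc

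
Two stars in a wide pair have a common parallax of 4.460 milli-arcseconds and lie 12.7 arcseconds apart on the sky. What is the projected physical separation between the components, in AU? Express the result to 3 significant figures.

d = 1/p = 1/0.004460″ = 224.22 pc.
At distance d (pc), an angle of θ arcsec spans θ·d AU: s = 12.7 × 224.22 = 2847.6 AU.

2850 AU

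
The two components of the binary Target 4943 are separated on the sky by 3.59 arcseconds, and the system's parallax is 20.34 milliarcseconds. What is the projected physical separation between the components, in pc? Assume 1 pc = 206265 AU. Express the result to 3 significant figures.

0.000856 pc

d = 1/p = 1/0.02034″ = 49.164 pc.
At distance d (pc), an angle of θ arcsec spans θ·d AU: s = 3.59 × 49.164 = 176.5 AU.
= 176.5 / 206265 = 0.00085570 pc.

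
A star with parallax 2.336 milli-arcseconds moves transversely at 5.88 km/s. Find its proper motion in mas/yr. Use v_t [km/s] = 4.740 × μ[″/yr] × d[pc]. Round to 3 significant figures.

d = 1/p = 1/0.002336″ = 428.08 pc.
μ = v_t / (4.74 d) = 5.88 / (4.74 × 428.08) = 5.88 / 2029.1 = 0.0028978 ″/yr = 2.8978 mas/yr.

2.90 mas/yr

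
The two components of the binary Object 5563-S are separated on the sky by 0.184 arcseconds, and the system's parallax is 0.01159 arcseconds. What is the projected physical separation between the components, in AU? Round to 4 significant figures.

d = 1/p = 1/0.01159″ = 86.281 pc.
At distance d (pc), an angle of θ arcsec spans θ·d AU: s = 0.184 × 86.281 = 15.876 AU.

15.88 AU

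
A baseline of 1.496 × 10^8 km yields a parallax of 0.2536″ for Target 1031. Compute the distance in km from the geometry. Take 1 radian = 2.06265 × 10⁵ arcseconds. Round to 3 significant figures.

1.22 × 10^14 km

θ = 0.2536″ = 0.2536/206265 = 1.2295 × 10^-6 rad.
d = B/θ = (1.496 × 10^8) / (1.2295 × 10^-6) = 1.2168 × 10^14 km.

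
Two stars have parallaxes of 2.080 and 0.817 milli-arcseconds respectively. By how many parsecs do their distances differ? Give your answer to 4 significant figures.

d_A = 1/0.002080″ = 480.77 pc; d_B = 1/0.0008170″ = 1224 pc.
|d_B − d_A| = |1224 − 480.77| = 743.23 pc.

743.2 pc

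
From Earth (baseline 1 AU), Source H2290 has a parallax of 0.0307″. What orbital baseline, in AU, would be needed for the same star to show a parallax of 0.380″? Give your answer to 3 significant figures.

Parallax scales linearly with baseline: p ∝ B, so B = p_target / p_Earth × 1 AU.
B = 0.380 / 0.0307 = 12.378 AU.

12.4 AU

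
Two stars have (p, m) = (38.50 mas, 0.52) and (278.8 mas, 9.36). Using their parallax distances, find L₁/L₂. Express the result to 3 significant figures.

L₁/L₂ = 180000

d₁ = 1/p₁ = 1/0.03850″ = 25.974 pc; d₂ = 1/p₂ = 1/0.2788″ = 3.5868 pc.
M₁ = m₁ − 5 log₁₀ d₁ + 5 = 0.52 − 7.0727 + 5 = -1.5527.
M₂ = 9.36 − 2.7735 + 5 = 11.5865.
L₁/L₂ = 10^(0.4(M₂ − M₁)) = 10^(0.4 × 13.1392) = 10^5.25568 = 1.8017 × 10^5.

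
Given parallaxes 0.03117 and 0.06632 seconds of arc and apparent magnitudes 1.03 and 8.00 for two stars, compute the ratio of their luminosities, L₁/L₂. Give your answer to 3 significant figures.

d₁ = 1/p₁ = 1/0.03117″ = 32.082 pc; d₂ = 1/p₂ = 1/0.06632″ = 15.078 pc.
M₁ = m₁ − 5 log₁₀ d₁ + 5 = 1.03 − 7.5313 + 5 = -1.5013.
M₂ = 8.00 − 5.8917 + 5 = 7.1083.
L₁/L₂ = 10^(0.4(M₂ − M₁)) = 10^(0.4 × 8.6096) = 10^3.44384 = 2778.7.

L₁/L₂ = 2780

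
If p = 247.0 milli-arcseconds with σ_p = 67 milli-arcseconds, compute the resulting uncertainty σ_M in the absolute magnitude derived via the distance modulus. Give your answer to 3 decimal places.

σ_M = 0.589 mag

M = m − 5 log₁₀ d + 5 = m + 5 log₁₀ p + 5, so ∂M/∂p = 5/(p ln 10).
σ_M = (5/ln 10) · (σ_p/p) = 2.1715 × 67/247.0 = 2.1715 × 0.27126 = 0.58904.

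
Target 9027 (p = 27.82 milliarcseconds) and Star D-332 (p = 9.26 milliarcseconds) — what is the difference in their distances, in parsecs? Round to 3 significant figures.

d_A = 1/0.02782″ = 35.945 pc; d_B = 1/0.009260″ = 107.99 pc.
|d_B − d_A| = |107.99 − 35.945| = 72.045 pc.

72.0 pc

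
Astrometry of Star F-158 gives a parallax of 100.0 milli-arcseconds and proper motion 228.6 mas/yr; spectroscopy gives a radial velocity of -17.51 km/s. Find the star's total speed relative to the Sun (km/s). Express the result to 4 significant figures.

d = 1/p = 1/0.1000″ = 10 pc.
μ = 228.6 mas/yr = 0.2286 ″/yr.
v_t = 4.740 μ d = 4.740 × 0.2286 × 10 = 10.836 km/s.
v = √(v_r² + v_t²) = √((-17.51)² + 10.836²) = √424.019 = 20.592 km/s.

20.59 km/s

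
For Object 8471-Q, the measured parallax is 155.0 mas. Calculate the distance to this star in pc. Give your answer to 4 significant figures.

6.452 pc

p = 155.0 mas = 0.1550 arcsec.
d = 1/p = 1/0.1550 = 6.4516 pc.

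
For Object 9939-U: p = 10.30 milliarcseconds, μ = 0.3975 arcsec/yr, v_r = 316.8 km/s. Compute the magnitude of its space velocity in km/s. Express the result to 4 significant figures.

365.8 km/s

d = 1/p = 1/0.01030″ = 97.087 pc.
v_t = 4.740 μ d = 4.740 × 0.3975 × 97.087 = 182.93 km/s.
v = √(v_r² + v_t²) = √(316.8² + 182.93²) = √133826 = 365.82 km/s.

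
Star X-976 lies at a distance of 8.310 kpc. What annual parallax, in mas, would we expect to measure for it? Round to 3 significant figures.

d = 8.310 kpc = 8310 pc.
p = 1/d = 1/8310 = 0.00012034 arcsec.
= 0.00012034 × 1000 = 0.12034 mas.

0.120 mas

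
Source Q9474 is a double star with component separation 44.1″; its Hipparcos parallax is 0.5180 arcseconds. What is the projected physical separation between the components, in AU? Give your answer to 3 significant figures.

85.1 AU

d = 1/p = 1/0.5180″ = 1.9305 pc.
At distance d (pc), an angle of θ arcsec spans θ·d AU: s = 44.1 × 1.9305 = 85.135 AU.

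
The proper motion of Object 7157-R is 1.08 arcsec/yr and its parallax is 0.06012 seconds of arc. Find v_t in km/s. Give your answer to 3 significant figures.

d = 1/p = 1/0.06012″ = 16.633 pc.
v_t = 4.74 × μ × d = 4.74 × 1.08 × 16.633 = 85.148 km/s.

85.1 km/s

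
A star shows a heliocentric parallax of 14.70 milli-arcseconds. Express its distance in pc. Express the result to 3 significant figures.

p = 14.70 milli-arcseconds = 0.01470 arcsec.
d = 1/p = 1/0.01470 = 68.027 pc.

68.0 pc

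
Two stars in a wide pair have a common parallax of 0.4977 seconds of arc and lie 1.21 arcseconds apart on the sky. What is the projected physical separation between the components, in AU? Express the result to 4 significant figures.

2.431 AU

d = 1/p = 1/0.4977″ = 2.0092 pc.
At distance d (pc), an angle of θ arcsec spans θ·d AU: s = 1.21 × 2.0092 = 2.4311 AU.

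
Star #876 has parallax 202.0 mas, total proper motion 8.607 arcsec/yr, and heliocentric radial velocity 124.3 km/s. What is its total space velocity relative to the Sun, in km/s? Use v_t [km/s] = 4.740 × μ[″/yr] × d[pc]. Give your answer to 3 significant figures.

d = 1/p = 1/0.2020″ = 4.9505 pc.
v_t = 4.740 μ d = 4.740 × 8.607 × 4.9505 = 201.97 km/s.
v = √(v_r² + v_t²) = √(124.3² + 201.97²) = √56242.4 = 237.15 km/s.

237 km/s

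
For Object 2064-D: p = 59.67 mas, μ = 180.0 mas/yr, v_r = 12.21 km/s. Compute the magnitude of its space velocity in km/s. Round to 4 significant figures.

18.80 km/s

d = 1/p = 1/0.05967″ = 16.759 pc.
μ = 180.0 mas/yr = 0.1800 ″/yr.
v_t = 4.740 μ d = 4.740 × 0.1800 × 16.759 = 14.299 km/s.
v = √(v_r² + v_t²) = √(12.21² + 14.299²) = √353.546 = 18.803 km/s.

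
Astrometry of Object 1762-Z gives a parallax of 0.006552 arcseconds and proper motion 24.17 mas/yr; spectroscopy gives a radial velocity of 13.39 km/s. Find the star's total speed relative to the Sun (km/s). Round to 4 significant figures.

22.02 km/s

d = 1/p = 1/0.006552″ = 152.63 pc.
μ = 24.17 mas/yr = 0.02417 ″/yr.
v_t = 4.740 μ d = 4.740 × 0.02417 × 152.63 = 17.486 km/s.
v = √(v_r² + v_t²) = √(13.39² + 17.486²) = √485.052 = 22.024 km/s.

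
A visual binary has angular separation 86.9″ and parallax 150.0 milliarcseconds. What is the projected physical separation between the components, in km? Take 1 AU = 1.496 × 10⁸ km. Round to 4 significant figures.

8.667 × 10^10 km

d = 1/p = 1/0.1500″ = 6.6667 pc.
At distance d (pc), an angle of θ arcsec spans θ·d AU: s = 86.9 × 6.6667 = 579.34 AU.
= 579.34 × 1.496 × 10⁸ km = 8.6669 × 10^10 km.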